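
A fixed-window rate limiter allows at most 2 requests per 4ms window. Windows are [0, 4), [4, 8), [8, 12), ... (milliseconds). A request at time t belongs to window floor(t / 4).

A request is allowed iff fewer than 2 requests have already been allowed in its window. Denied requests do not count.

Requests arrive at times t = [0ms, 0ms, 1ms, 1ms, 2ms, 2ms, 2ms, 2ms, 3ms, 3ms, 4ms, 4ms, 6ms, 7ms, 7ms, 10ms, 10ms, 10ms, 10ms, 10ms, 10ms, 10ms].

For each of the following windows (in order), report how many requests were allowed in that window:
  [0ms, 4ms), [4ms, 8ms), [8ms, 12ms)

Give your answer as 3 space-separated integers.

Processing requests:
  req#1 t=0ms (window 0): ALLOW
  req#2 t=0ms (window 0): ALLOW
  req#3 t=1ms (window 0): DENY
  req#4 t=1ms (window 0): DENY
  req#5 t=2ms (window 0): DENY
  req#6 t=2ms (window 0): DENY
  req#7 t=2ms (window 0): DENY
  req#8 t=2ms (window 0): DENY
  req#9 t=3ms (window 0): DENY
  req#10 t=3ms (window 0): DENY
  req#11 t=4ms (window 1): ALLOW
  req#12 t=4ms (window 1): ALLOW
  req#13 t=6ms (window 1): DENY
  req#14 t=7ms (window 1): DENY
  req#15 t=7ms (window 1): DENY
  req#16 t=10ms (window 2): ALLOW
  req#17 t=10ms (window 2): ALLOW
  req#18 t=10ms (window 2): DENY
  req#19 t=10ms (window 2): DENY
  req#20 t=10ms (window 2): DENY
  req#21 t=10ms (window 2): DENY
  req#22 t=10ms (window 2): DENY

Allowed counts by window: 2 2 2

Answer: 2 2 2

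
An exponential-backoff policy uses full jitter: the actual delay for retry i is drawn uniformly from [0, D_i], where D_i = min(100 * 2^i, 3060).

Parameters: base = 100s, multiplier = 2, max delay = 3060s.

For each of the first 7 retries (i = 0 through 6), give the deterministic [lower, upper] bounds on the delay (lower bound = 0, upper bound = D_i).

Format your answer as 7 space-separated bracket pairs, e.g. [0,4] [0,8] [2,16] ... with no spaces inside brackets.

Computing bounds per retry:
  i=0: D_i=min(100*2^0,3060)=100, bounds=[0,100]
  i=1: D_i=min(100*2^1,3060)=200, bounds=[0,200]
  i=2: D_i=min(100*2^2,3060)=400, bounds=[0,400]
  i=3: D_i=min(100*2^3,3060)=800, bounds=[0,800]
  i=4: D_i=min(100*2^4,3060)=1600, bounds=[0,1600]
  i=5: D_i=min(100*2^5,3060)=3060, bounds=[0,3060]
  i=6: D_i=min(100*2^6,3060)=3060, bounds=[0,3060]

Answer: [0,100] [0,200] [0,400] [0,800] [0,1600] [0,3060] [0,3060]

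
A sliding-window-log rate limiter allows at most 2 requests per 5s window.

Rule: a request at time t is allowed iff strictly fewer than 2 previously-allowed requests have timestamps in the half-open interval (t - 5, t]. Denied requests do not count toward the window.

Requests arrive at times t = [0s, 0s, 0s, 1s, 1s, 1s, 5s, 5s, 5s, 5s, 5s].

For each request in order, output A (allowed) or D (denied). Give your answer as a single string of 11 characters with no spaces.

Answer: AADDDDAADDD

Derivation:
Tracking allowed requests in the window:
  req#1 t=0s: ALLOW
  req#2 t=0s: ALLOW
  req#3 t=0s: DENY
  req#4 t=1s: DENY
  req#5 t=1s: DENY
  req#6 t=1s: DENY
  req#7 t=5s: ALLOW
  req#8 t=5s: ALLOW
  req#9 t=5s: DENY
  req#10 t=5s: DENY
  req#11 t=5s: DENY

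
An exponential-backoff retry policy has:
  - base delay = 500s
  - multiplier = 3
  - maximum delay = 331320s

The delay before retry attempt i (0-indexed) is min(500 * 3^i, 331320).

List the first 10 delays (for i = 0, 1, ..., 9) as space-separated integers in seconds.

Computing each delay:
  i=0: min(500*3^0, 331320) = 500
  i=1: min(500*3^1, 331320) = 1500
  i=2: min(500*3^2, 331320) = 4500
  i=3: min(500*3^3, 331320) = 13500
  i=4: min(500*3^4, 331320) = 40500
  i=5: min(500*3^5, 331320) = 121500
  i=6: min(500*3^6, 331320) = 331320
  i=7: min(500*3^7, 331320) = 331320
  i=8: min(500*3^8, 331320) = 331320
  i=9: min(500*3^9, 331320) = 331320

Answer: 500 1500 4500 13500 40500 121500 331320 331320 331320 331320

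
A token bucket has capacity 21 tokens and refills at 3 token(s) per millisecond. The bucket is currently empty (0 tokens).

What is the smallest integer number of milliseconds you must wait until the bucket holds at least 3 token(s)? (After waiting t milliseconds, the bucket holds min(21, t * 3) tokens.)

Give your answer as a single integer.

Answer: 1

Derivation:
Need t * 3 >= 3, so t >= 3/3.
Smallest integer t = ceil(3/3) = 1.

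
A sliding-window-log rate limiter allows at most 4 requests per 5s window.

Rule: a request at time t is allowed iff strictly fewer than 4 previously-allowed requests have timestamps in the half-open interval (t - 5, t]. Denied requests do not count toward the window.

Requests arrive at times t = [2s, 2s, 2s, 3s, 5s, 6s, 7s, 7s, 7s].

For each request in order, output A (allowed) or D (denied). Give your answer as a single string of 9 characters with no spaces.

Answer: AAAADDAAA

Derivation:
Tracking allowed requests in the window:
  req#1 t=2s: ALLOW
  req#2 t=2s: ALLOW
  req#3 t=2s: ALLOW
  req#4 t=3s: ALLOW
  req#5 t=5s: DENY
  req#6 t=6s: DENY
  req#7 t=7s: ALLOW
  req#8 t=7s: ALLOW
  req#9 t=7s: ALLOW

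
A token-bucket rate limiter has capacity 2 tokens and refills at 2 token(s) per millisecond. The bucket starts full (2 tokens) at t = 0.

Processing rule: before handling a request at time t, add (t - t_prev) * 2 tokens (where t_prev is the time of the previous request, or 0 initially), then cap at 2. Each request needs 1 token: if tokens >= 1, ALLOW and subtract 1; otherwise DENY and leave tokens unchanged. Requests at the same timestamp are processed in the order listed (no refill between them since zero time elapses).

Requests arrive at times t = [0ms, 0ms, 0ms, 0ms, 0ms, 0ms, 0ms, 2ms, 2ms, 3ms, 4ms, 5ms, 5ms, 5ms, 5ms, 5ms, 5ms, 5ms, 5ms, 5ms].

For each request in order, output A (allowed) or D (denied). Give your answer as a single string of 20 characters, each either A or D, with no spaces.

Answer: AADDDDDAAAAAADDDDDDD

Derivation:
Simulating step by step:
  req#1 t=0ms: ALLOW
  req#2 t=0ms: ALLOW
  req#3 t=0ms: DENY
  req#4 t=0ms: DENY
  req#5 t=0ms: DENY
  req#6 t=0ms: DENY
  req#7 t=0ms: DENY
  req#8 t=2ms: ALLOW
  req#9 t=2ms: ALLOW
  req#10 t=3ms: ALLOW
  req#11 t=4ms: ALLOW
  req#12 t=5ms: ALLOW
  req#13 t=5ms: ALLOW
  req#14 t=5ms: DENY
  req#15 t=5ms: DENY
  req#16 t=5ms: DENY
  req#17 t=5ms: DENY
  req#18 t=5ms: DENY
  req#19 t=5ms: DENY
  req#20 t=5ms: DENY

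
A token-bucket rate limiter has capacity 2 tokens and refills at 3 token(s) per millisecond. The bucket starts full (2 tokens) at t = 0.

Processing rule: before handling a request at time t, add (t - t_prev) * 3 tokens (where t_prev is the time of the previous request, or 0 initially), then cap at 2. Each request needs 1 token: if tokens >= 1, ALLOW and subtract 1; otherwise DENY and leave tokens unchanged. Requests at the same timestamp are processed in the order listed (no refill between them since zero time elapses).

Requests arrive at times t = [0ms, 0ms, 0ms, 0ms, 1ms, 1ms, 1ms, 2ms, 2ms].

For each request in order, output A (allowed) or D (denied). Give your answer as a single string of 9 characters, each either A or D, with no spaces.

Answer: AADDAADAA

Derivation:
Simulating step by step:
  req#1 t=0ms: ALLOW
  req#2 t=0ms: ALLOW
  req#3 t=0ms: DENY
  req#4 t=0ms: DENY
  req#5 t=1ms: ALLOW
  req#6 t=1ms: ALLOW
  req#7 t=1ms: DENY
  req#8 t=2ms: ALLOW
  req#9 t=2ms: ALLOW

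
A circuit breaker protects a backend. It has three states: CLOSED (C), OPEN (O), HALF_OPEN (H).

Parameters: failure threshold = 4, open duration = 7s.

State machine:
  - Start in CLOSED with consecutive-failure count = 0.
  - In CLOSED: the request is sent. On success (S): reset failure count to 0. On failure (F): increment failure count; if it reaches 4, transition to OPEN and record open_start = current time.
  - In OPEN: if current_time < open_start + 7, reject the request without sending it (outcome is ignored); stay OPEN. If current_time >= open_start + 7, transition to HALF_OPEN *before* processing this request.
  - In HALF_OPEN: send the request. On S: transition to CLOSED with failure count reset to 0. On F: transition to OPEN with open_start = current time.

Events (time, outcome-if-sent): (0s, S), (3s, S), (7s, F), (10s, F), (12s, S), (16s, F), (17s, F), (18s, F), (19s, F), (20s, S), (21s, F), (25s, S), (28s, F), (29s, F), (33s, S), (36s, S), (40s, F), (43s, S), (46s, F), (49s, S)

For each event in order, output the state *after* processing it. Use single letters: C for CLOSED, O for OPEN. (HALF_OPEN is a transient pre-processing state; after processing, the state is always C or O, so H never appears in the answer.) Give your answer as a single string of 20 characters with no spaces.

State after each event:
  event#1 t=0s outcome=S: state=CLOSED
  event#2 t=3s outcome=S: state=CLOSED
  event#3 t=7s outcome=F: state=CLOSED
  event#4 t=10s outcome=F: state=CLOSED
  event#5 t=12s outcome=S: state=CLOSED
  event#6 t=16s outcome=F: state=CLOSED
  event#7 t=17s outcome=F: state=CLOSED
  event#8 t=18s outcome=F: state=CLOSED
  event#9 t=19s outcome=F: state=OPEN
  event#10 t=20s outcome=S: state=OPEN
  event#11 t=21s outcome=F: state=OPEN
  event#12 t=25s outcome=S: state=OPEN
  event#13 t=28s outcome=F: state=OPEN
  event#14 t=29s outcome=F: state=OPEN
  event#15 t=33s outcome=S: state=OPEN
  event#16 t=36s outcome=S: state=CLOSED
  event#17 t=40s outcome=F: state=CLOSED
  event#18 t=43s outcome=S: state=CLOSED
  event#19 t=46s outcome=F: state=CLOSED
  event#20 t=49s outcome=S: state=CLOSED

Answer: CCCCCCCCOOOOOOOCCCCC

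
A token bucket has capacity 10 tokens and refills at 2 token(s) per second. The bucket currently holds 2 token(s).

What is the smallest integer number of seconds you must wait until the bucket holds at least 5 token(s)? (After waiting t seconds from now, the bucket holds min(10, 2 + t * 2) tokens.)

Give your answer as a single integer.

Need 2 + t * 2 >= 5, so t >= 3/2.
Smallest integer t = ceil(3/2) = 2.

Answer: 2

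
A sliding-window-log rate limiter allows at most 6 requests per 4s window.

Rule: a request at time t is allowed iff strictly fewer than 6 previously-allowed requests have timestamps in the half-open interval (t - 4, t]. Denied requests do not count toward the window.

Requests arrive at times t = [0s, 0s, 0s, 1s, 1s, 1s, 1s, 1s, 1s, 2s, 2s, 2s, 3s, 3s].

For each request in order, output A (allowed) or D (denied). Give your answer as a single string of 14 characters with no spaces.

Tracking allowed requests in the window:
  req#1 t=0s: ALLOW
  req#2 t=0s: ALLOW
  req#3 t=0s: ALLOW
  req#4 t=1s: ALLOW
  req#5 t=1s: ALLOW
  req#6 t=1s: ALLOW
  req#7 t=1s: DENY
  req#8 t=1s: DENY
  req#9 t=1s: DENY
  req#10 t=2s: DENY
  req#11 t=2s: DENY
  req#12 t=2s: DENY
  req#13 t=3s: DENY
  req#14 t=3s: DENY

Answer: AAAAAADDDDDDDD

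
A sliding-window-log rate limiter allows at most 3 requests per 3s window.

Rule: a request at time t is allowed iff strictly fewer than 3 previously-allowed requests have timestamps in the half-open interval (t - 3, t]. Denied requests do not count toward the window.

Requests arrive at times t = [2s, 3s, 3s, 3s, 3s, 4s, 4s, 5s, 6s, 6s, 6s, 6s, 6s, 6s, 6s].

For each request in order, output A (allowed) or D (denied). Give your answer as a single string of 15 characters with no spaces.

Tracking allowed requests in the window:
  req#1 t=2s: ALLOW
  req#2 t=3s: ALLOW
  req#3 t=3s: ALLOW
  req#4 t=3s: DENY
  req#5 t=3s: DENY
  req#6 t=4s: DENY
  req#7 t=4s: DENY
  req#8 t=5s: ALLOW
  req#9 t=6s: ALLOW
  req#10 t=6s: ALLOW
  req#11 t=6s: DENY
  req#12 t=6s: DENY
  req#13 t=6s: DENY
  req#14 t=6s: DENY
  req#15 t=6s: DENY

Answer: AAADDDDAAADDDDD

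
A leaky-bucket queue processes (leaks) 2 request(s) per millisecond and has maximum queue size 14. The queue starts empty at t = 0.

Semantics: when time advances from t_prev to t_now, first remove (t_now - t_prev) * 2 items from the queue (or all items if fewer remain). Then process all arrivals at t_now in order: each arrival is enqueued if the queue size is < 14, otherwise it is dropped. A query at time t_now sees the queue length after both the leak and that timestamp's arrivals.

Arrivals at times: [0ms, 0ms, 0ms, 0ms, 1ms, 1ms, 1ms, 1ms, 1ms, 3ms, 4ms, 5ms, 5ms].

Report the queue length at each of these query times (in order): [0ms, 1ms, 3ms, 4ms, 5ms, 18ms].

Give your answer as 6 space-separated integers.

Answer: 4 7 4 3 3 0

Derivation:
Queue lengths at query times:
  query t=0ms: backlog = 4
  query t=1ms: backlog = 7
  query t=3ms: backlog = 4
  query t=4ms: backlog = 3
  query t=5ms: backlog = 3
  query t=18ms: backlog = 0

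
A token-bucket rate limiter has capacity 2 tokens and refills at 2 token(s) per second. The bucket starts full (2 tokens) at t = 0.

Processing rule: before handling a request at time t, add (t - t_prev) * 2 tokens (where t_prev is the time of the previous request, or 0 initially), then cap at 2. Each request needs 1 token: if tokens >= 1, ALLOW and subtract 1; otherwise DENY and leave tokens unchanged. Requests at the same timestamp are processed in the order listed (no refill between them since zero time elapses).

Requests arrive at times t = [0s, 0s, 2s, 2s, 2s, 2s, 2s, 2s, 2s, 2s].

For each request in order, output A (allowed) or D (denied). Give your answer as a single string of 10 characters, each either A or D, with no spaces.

Simulating step by step:
  req#1 t=0s: ALLOW
  req#2 t=0s: ALLOW
  req#3 t=2s: ALLOW
  req#4 t=2s: ALLOW
  req#5 t=2s: DENY
  req#6 t=2s: DENY
  req#7 t=2s: DENY
  req#8 t=2s: DENY
  req#9 t=2s: DENY
  req#10 t=2s: DENY

Answer: AAAADDDDDD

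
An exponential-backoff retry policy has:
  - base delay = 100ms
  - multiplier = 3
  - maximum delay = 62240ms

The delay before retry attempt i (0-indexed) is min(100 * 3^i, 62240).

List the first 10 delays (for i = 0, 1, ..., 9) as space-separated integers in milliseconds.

Computing each delay:
  i=0: min(100*3^0, 62240) = 100
  i=1: min(100*3^1, 62240) = 300
  i=2: min(100*3^2, 62240) = 900
  i=3: min(100*3^3, 62240) = 2700
  i=4: min(100*3^4, 62240) = 8100
  i=5: min(100*3^5, 62240) = 24300
  i=6: min(100*3^6, 62240) = 62240
  i=7: min(100*3^7, 62240) = 62240
  i=8: min(100*3^8, 62240) = 62240
  i=9: min(100*3^9, 62240) = 62240

Answer: 100 300 900 2700 8100 24300 62240 62240 62240 62240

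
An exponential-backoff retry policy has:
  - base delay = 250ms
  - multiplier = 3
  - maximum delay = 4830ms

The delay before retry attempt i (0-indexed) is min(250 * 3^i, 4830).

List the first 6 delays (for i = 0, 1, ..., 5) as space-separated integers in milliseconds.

Computing each delay:
  i=0: min(250*3^0, 4830) = 250
  i=1: min(250*3^1, 4830) = 750
  i=2: min(250*3^2, 4830) = 2250
  i=3: min(250*3^3, 4830) = 4830
  i=4: min(250*3^4, 4830) = 4830
  i=5: min(250*3^5, 4830) = 4830

Answer: 250 750 2250 4830 4830 4830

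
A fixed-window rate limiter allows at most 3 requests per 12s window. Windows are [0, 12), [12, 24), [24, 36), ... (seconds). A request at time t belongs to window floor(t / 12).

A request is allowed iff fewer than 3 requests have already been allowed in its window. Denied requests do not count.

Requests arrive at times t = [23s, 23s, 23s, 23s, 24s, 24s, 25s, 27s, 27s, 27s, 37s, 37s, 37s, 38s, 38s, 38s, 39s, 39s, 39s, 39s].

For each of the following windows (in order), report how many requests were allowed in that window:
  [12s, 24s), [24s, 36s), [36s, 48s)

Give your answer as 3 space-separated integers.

Processing requests:
  req#1 t=23s (window 1): ALLOW
  req#2 t=23s (window 1): ALLOW
  req#3 t=23s (window 1): ALLOW
  req#4 t=23s (window 1): DENY
  req#5 t=24s (window 2): ALLOW
  req#6 t=24s (window 2): ALLOW
  req#7 t=25s (window 2): ALLOW
  req#8 t=27s (window 2): DENY
  req#9 t=27s (window 2): DENY
  req#10 t=27s (window 2): DENY
  req#11 t=37s (window 3): ALLOW
  req#12 t=37s (window 3): ALLOW
  req#13 t=37s (window 3): ALLOW
  req#14 t=38s (window 3): DENY
  req#15 t=38s (window 3): DENY
  req#16 t=38s (window 3): DENY
  req#17 t=39s (window 3): DENY
  req#18 t=39s (window 3): DENY
  req#19 t=39s (window 3): DENY
  req#20 t=39s (window 3): DENY

Allowed counts by window: 3 3 3

Answer: 3 3 3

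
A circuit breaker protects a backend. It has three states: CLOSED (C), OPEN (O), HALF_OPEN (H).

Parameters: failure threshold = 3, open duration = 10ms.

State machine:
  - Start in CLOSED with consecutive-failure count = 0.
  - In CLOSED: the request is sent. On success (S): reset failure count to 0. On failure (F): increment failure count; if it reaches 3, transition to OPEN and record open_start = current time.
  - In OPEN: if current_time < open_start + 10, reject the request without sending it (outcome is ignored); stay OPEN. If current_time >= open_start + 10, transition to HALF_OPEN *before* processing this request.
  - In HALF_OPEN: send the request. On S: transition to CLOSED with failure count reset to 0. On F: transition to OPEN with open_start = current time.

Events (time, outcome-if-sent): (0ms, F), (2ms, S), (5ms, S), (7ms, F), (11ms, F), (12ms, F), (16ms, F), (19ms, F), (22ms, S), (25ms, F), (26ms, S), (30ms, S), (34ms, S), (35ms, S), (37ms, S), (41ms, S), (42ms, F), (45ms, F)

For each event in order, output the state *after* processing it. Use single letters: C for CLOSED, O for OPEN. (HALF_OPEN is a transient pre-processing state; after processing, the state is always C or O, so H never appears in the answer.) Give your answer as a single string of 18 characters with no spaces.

Answer: CCCCCOOOCCCCCCCCCC

Derivation:
State after each event:
  event#1 t=0ms outcome=F: state=CLOSED
  event#2 t=2ms outcome=S: state=CLOSED
  event#3 t=5ms outcome=S: state=CLOSED
  event#4 t=7ms outcome=F: state=CLOSED
  event#5 t=11ms outcome=F: state=CLOSED
  event#6 t=12ms outcome=F: state=OPEN
  event#7 t=16ms outcome=F: state=OPEN
  event#8 t=19ms outcome=F: state=OPEN
  event#9 t=22ms outcome=S: state=CLOSED
  event#10 t=25ms outcome=F: state=CLOSED
  event#11 t=26ms outcome=S: state=CLOSED
  event#12 t=30ms outcome=S: state=CLOSED
  event#13 t=34ms outcome=S: state=CLOSED
  event#14 t=35ms outcome=S: state=CLOSED
  event#15 t=37ms outcome=S: state=CLOSED
  event#16 t=41ms outcome=S: state=CLOSED
  event#17 t=42ms outcome=F: state=CLOSED
  event#18 t=45ms outcome=F: state=CLOSED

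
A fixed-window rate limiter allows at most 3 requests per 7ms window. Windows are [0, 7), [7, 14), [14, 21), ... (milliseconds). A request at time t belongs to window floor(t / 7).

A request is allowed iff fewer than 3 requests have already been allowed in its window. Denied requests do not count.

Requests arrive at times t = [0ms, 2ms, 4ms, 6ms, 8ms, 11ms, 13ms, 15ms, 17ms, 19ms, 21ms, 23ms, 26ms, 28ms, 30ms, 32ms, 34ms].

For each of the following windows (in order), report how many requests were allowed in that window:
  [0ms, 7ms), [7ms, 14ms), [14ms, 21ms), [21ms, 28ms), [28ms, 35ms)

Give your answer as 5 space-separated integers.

Answer: 3 3 3 3 3

Derivation:
Processing requests:
  req#1 t=0ms (window 0): ALLOW
  req#2 t=2ms (window 0): ALLOW
  req#3 t=4ms (window 0): ALLOW
  req#4 t=6ms (window 0): DENY
  req#5 t=8ms (window 1): ALLOW
  req#6 t=11ms (window 1): ALLOW
  req#7 t=13ms (window 1): ALLOW
  req#8 t=15ms (window 2): ALLOW
  req#9 t=17ms (window 2): ALLOW
  req#10 t=19ms (window 2): ALLOW
  req#11 t=21ms (window 3): ALLOW
  req#12 t=23ms (window 3): ALLOW
  req#13 t=26ms (window 3): ALLOW
  req#14 t=28ms (window 4): ALLOW
  req#15 t=30ms (window 4): ALLOW
  req#16 t=32ms (window 4): ALLOW
  req#17 t=34ms (window 4): DENY

Allowed counts by window: 3 3 3 3 3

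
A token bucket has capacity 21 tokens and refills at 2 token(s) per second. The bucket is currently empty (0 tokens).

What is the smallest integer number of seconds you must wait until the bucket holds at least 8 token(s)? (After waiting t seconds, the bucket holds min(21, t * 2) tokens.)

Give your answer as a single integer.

Need t * 2 >= 8, so t >= 8/2.
Smallest integer t = ceil(8/2) = 4.

Answer: 4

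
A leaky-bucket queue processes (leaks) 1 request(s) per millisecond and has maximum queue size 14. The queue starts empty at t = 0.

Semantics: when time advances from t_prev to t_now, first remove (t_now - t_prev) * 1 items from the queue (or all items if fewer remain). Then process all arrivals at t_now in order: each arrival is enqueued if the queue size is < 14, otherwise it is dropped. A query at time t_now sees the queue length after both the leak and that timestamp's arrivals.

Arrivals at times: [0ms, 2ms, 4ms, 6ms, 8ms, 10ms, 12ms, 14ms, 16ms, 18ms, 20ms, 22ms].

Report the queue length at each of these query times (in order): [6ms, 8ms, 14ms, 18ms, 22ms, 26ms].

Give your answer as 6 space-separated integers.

Queue lengths at query times:
  query t=6ms: backlog = 1
  query t=8ms: backlog = 1
  query t=14ms: backlog = 1
  query t=18ms: backlog = 1
  query t=22ms: backlog = 1
  query t=26ms: backlog = 0

Answer: 1 1 1 1 1 0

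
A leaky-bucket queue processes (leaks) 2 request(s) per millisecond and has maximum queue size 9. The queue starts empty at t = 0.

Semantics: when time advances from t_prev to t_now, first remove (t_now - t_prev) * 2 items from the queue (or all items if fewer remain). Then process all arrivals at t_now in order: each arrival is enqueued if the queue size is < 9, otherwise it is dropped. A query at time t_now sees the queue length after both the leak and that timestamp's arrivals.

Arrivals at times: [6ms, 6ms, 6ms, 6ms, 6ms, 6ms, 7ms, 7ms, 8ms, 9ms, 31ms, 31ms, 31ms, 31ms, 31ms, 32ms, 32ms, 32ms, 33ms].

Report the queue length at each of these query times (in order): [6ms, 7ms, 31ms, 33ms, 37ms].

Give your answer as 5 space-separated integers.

Queue lengths at query times:
  query t=6ms: backlog = 6
  query t=7ms: backlog = 6
  query t=31ms: backlog = 5
  query t=33ms: backlog = 5
  query t=37ms: backlog = 0

Answer: 6 6 5 5 0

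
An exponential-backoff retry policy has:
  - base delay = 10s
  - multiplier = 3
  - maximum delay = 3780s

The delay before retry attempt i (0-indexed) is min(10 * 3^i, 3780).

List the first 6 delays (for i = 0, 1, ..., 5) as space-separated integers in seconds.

Answer: 10 30 90 270 810 2430

Derivation:
Computing each delay:
  i=0: min(10*3^0, 3780) = 10
  i=1: min(10*3^1, 3780) = 30
  i=2: min(10*3^2, 3780) = 90
  i=3: min(10*3^3, 3780) = 270
  i=4: min(10*3^4, 3780) = 810
  i=5: min(10*3^5, 3780) = 2430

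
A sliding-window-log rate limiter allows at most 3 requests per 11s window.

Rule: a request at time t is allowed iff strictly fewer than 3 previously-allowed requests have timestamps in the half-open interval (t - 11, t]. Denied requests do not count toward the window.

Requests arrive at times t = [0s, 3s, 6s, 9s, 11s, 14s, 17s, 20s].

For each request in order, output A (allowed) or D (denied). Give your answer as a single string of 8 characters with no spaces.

Tracking allowed requests in the window:
  req#1 t=0s: ALLOW
  req#2 t=3s: ALLOW
  req#3 t=6s: ALLOW
  req#4 t=9s: DENY
  req#5 t=11s: ALLOW
  req#6 t=14s: ALLOW
  req#7 t=17s: ALLOW
  req#8 t=20s: DENY

Answer: AAADAAAD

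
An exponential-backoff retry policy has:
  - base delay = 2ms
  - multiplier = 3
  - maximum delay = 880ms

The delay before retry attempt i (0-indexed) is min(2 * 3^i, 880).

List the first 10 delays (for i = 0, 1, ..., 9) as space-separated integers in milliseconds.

Answer: 2 6 18 54 162 486 880 880 880 880

Derivation:
Computing each delay:
  i=0: min(2*3^0, 880) = 2
  i=1: min(2*3^1, 880) = 6
  i=2: min(2*3^2, 880) = 18
  i=3: min(2*3^3, 880) = 54
  i=4: min(2*3^4, 880) = 162
  i=5: min(2*3^5, 880) = 486
  i=6: min(2*3^6, 880) = 880
  i=7: min(2*3^7, 880) = 880
  i=8: min(2*3^8, 880) = 880
  i=9: min(2*3^9, 880) = 880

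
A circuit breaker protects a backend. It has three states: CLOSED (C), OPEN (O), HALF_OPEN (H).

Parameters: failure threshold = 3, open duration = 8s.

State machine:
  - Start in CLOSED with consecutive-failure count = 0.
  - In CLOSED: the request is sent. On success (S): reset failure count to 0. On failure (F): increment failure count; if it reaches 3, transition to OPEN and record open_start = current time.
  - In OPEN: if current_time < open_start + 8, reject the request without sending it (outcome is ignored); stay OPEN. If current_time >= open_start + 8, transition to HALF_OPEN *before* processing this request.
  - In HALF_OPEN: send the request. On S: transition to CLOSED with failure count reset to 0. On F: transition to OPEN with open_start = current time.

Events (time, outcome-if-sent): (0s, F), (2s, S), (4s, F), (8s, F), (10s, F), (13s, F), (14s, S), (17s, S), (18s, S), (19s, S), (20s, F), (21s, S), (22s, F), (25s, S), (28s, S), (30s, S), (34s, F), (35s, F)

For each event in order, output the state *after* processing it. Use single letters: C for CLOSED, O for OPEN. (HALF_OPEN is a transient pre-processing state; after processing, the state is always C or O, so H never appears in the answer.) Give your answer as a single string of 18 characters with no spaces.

Answer: CCCCOOOOCCCCCCCCCC

Derivation:
State after each event:
  event#1 t=0s outcome=F: state=CLOSED
  event#2 t=2s outcome=S: state=CLOSED
  event#3 t=4s outcome=F: state=CLOSED
  event#4 t=8s outcome=F: state=CLOSED
  event#5 t=10s outcome=F: state=OPEN
  event#6 t=13s outcome=F: state=OPEN
  event#7 t=14s outcome=S: state=OPEN
  event#8 t=17s outcome=S: state=OPEN
  event#9 t=18s outcome=S: state=CLOSED
  event#10 t=19s outcome=S: state=CLOSED
  event#11 t=20s outcome=F: state=CLOSED
  event#12 t=21s outcome=S: state=CLOSED
  event#13 t=22s outcome=F: state=CLOSED
  event#14 t=25s outcome=S: state=CLOSED
  event#15 t=28s outcome=S: state=CLOSED
  event#16 t=30s outcome=S: state=CLOSED
  event#17 t=34s outcome=F: state=CLOSED
  event#18 t=35s outcome=F: state=CLOSED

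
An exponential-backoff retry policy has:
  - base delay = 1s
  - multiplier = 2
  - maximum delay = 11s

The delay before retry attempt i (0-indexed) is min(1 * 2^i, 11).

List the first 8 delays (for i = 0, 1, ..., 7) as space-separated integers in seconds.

Computing each delay:
  i=0: min(1*2^0, 11) = 1
  i=1: min(1*2^1, 11) = 2
  i=2: min(1*2^2, 11) = 4
  i=3: min(1*2^3, 11) = 8
  i=4: min(1*2^4, 11) = 11
  i=5: min(1*2^5, 11) = 11
  i=6: min(1*2^6, 11) = 11
  i=7: min(1*2^7, 11) = 11

Answer: 1 2 4 8 11 11 11 11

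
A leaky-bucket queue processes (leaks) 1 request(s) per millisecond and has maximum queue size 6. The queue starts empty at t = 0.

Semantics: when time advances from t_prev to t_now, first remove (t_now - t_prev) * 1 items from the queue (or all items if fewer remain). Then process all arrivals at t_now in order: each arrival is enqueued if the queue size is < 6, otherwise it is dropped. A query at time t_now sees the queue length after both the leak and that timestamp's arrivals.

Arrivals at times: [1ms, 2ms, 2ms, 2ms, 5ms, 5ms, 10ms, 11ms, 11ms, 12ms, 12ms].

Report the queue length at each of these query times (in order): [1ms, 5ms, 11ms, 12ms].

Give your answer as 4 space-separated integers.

Answer: 1 2 2 3

Derivation:
Queue lengths at query times:
  query t=1ms: backlog = 1
  query t=5ms: backlog = 2
  query t=11ms: backlog = 2
  query t=12ms: backlog = 3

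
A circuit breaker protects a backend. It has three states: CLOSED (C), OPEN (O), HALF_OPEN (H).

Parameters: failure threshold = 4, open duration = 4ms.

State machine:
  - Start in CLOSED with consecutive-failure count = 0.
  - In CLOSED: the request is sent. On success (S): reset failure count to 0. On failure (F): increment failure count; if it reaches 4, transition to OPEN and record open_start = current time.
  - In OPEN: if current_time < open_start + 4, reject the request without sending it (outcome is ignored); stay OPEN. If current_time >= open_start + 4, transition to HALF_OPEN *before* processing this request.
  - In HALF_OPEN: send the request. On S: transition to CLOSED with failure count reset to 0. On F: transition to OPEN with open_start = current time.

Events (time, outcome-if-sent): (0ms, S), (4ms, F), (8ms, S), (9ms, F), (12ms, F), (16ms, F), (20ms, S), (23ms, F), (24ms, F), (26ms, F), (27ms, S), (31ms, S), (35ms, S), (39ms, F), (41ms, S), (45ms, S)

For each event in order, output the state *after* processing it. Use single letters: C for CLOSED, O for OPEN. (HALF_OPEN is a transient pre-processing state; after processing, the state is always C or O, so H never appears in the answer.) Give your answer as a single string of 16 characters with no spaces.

State after each event:
  event#1 t=0ms outcome=S: state=CLOSED
  event#2 t=4ms outcome=F: state=CLOSED
  event#3 t=8ms outcome=S: state=CLOSED
  event#4 t=9ms outcome=F: state=CLOSED
  event#5 t=12ms outcome=F: state=CLOSED
  event#6 t=16ms outcome=F: state=CLOSED
  event#7 t=20ms outcome=S: state=CLOSED
  event#8 t=23ms outcome=F: state=CLOSED
  event#9 t=24ms outcome=F: state=CLOSED
  event#10 t=26ms outcome=F: state=CLOSED
  event#11 t=27ms outcome=S: state=CLOSED
  event#12 t=31ms outcome=S: state=CLOSED
  event#13 t=35ms outcome=S: state=CLOSED
  event#14 t=39ms outcome=F: state=CLOSED
  event#15 t=41ms outcome=S: state=CLOSED
  event#16 t=45ms outcome=S: state=CLOSED

Answer: CCCCCCCCCCCCCCCC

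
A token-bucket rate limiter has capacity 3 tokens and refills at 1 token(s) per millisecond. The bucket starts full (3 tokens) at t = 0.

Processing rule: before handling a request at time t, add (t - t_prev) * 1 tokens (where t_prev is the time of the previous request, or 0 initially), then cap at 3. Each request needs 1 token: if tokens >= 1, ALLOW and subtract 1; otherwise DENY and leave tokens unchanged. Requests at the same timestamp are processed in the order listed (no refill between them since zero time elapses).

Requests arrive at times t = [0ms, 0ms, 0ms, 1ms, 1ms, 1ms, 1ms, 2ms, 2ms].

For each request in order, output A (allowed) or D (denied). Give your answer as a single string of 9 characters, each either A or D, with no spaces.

Answer: AAAADDDAD

Derivation:
Simulating step by step:
  req#1 t=0ms: ALLOW
  req#2 t=0ms: ALLOW
  req#3 t=0ms: ALLOW
  req#4 t=1ms: ALLOW
  req#5 t=1ms: DENY
  req#6 t=1ms: DENY
  req#7 t=1ms: DENY
  req#8 t=2ms: ALLOW
  req#9 t=2ms: DENY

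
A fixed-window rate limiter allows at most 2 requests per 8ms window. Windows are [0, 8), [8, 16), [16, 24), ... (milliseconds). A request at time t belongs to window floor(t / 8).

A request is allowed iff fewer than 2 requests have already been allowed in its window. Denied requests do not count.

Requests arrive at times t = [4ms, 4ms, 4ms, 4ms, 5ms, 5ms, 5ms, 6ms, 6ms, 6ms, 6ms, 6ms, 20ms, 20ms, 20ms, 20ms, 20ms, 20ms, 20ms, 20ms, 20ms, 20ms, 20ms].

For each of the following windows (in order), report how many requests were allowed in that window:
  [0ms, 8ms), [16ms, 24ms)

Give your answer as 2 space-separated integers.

Processing requests:
  req#1 t=4ms (window 0): ALLOW
  req#2 t=4ms (window 0): ALLOW
  req#3 t=4ms (window 0): DENY
  req#4 t=4ms (window 0): DENY
  req#5 t=5ms (window 0): DENY
  req#6 t=5ms (window 0): DENY
  req#7 t=5ms (window 0): DENY
  req#8 t=6ms (window 0): DENY
  req#9 t=6ms (window 0): DENY
  req#10 t=6ms (window 0): DENY
  req#11 t=6ms (window 0): DENY
  req#12 t=6ms (window 0): DENY
  req#13 t=20ms (window 2): ALLOW
  req#14 t=20ms (window 2): ALLOW
  req#15 t=20ms (window 2): DENY
  req#16 t=20ms (window 2): DENY
  req#17 t=20ms (window 2): DENY
  req#18 t=20ms (window 2): DENY
  req#19 t=20ms (window 2): DENY
  req#20 t=20ms (window 2): DENY
  req#21 t=20ms (window 2): DENY
  req#22 t=20ms (window 2): DENY
  req#23 t=20ms (window 2): DENY

Allowed counts by window: 2 2

Answer: 2 2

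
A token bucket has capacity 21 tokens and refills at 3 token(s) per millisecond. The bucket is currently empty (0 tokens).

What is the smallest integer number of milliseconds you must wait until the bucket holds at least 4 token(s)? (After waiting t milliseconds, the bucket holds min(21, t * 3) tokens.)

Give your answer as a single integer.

Answer: 2

Derivation:
Need t * 3 >= 4, so t >= 4/3.
Smallest integer t = ceil(4/3) = 2.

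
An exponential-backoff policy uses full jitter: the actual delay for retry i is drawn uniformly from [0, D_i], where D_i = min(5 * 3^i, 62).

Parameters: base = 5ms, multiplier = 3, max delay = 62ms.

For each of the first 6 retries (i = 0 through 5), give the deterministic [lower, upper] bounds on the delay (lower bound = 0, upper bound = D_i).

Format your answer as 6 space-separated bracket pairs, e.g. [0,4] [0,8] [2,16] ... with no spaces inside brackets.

Computing bounds per retry:
  i=0: D_i=min(5*3^0,62)=5, bounds=[0,5]
  i=1: D_i=min(5*3^1,62)=15, bounds=[0,15]
  i=2: D_i=min(5*3^2,62)=45, bounds=[0,45]
  i=3: D_i=min(5*3^3,62)=62, bounds=[0,62]
  i=4: D_i=min(5*3^4,62)=62, bounds=[0,62]
  i=5: D_i=min(5*3^5,62)=62, bounds=[0,62]

Answer: [0,5] [0,15] [0,45] [0,62] [0,62] [0,62]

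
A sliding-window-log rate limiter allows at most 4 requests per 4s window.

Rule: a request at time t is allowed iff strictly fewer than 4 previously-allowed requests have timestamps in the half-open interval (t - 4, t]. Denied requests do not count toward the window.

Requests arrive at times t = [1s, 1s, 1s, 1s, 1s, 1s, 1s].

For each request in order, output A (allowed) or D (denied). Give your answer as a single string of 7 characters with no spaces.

Answer: AAAADDD

Derivation:
Tracking allowed requests in the window:
  req#1 t=1s: ALLOW
  req#2 t=1s: ALLOW
  req#3 t=1s: ALLOW
  req#4 t=1s: ALLOW
  req#5 t=1s: DENY
  req#6 t=1s: DENY
  req#7 t=1s: DENY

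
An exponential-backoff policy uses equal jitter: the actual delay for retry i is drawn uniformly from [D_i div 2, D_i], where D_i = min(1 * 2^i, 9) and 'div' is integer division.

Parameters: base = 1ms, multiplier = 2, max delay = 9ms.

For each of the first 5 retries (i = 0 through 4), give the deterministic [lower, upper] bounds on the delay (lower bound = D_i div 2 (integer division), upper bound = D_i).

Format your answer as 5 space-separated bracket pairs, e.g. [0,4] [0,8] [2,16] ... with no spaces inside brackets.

Answer: [0,1] [1,2] [2,4] [4,8] [4,9]

Derivation:
Computing bounds per retry:
  i=0: D_i=min(1*2^0,9)=1, bounds=[0,1]
  i=1: D_i=min(1*2^1,9)=2, bounds=[1,2]
  i=2: D_i=min(1*2^2,9)=4, bounds=[2,4]
  i=3: D_i=min(1*2^3,9)=8, bounds=[4,8]
  i=4: D_i=min(1*2^4,9)=9, bounds=[4,9]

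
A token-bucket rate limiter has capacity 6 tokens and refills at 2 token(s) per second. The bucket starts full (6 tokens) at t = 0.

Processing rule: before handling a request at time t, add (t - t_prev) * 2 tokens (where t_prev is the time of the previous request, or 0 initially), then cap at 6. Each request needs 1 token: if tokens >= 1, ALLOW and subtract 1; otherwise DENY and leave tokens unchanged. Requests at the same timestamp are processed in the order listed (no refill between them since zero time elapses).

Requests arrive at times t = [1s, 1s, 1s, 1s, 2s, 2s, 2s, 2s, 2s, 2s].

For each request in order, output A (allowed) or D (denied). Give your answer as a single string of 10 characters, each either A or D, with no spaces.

Simulating step by step:
  req#1 t=1s: ALLOW
  req#2 t=1s: ALLOW
  req#3 t=1s: ALLOW
  req#4 t=1s: ALLOW
  req#5 t=2s: ALLOW
  req#6 t=2s: ALLOW
  req#7 t=2s: ALLOW
  req#8 t=2s: ALLOW
  req#9 t=2s: DENY
  req#10 t=2s: DENY

Answer: AAAAAAAADD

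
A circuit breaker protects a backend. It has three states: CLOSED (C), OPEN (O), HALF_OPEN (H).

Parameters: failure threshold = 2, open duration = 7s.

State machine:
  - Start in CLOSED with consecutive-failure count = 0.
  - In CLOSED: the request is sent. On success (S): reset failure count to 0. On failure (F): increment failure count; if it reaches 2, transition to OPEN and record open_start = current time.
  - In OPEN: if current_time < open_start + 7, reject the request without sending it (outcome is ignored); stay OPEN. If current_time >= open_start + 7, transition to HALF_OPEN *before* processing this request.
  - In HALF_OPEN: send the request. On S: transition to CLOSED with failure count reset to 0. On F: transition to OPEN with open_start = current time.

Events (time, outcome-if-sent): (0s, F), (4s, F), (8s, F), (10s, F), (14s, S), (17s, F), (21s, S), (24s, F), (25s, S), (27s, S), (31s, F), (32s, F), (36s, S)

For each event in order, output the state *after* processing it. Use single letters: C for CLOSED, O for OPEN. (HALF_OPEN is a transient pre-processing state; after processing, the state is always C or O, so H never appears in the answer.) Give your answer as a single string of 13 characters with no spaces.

Answer: COOOCCCCCCCOO

Derivation:
State after each event:
  event#1 t=0s outcome=F: state=CLOSED
  event#2 t=4s outcome=F: state=OPEN
  event#3 t=8s outcome=F: state=OPEN
  event#4 t=10s outcome=F: state=OPEN
  event#5 t=14s outcome=S: state=CLOSED
  event#6 t=17s outcome=F: state=CLOSED
  event#7 t=21s outcome=S: state=CLOSED
  event#8 t=24s outcome=F: state=CLOSED
  event#9 t=25s outcome=S: state=CLOSED
  event#10 t=27s outcome=S: state=CLOSED
  event#11 t=31s outcome=F: state=CLOSED
  event#12 t=32s outcome=F: state=OPEN
  event#13 t=36s outcome=S: state=OPEN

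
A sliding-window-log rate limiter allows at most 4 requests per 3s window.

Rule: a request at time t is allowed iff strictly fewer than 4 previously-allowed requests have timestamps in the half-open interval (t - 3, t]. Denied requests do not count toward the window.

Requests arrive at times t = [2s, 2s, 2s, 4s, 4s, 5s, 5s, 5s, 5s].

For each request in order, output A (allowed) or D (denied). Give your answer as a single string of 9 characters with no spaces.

Answer: AAAADAAAD

Derivation:
Tracking allowed requests in the window:
  req#1 t=2s: ALLOW
  req#2 t=2s: ALLOW
  req#3 t=2s: ALLOW
  req#4 t=4s: ALLOW
  req#5 t=4s: DENY
  req#6 t=5s: ALLOW
  req#7 t=5s: ALLOW
  req#8 t=5s: ALLOW
  req#9 t=5s: DENY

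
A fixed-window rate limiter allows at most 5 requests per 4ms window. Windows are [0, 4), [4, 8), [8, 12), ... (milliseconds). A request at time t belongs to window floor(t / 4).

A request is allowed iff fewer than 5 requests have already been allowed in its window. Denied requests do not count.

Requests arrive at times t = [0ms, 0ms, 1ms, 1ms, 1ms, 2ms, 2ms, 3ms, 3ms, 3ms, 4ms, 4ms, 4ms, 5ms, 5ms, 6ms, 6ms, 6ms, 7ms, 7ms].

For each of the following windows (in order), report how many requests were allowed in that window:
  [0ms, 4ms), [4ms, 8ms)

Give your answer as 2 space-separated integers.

Answer: 5 5

Derivation:
Processing requests:
  req#1 t=0ms (window 0): ALLOW
  req#2 t=0ms (window 0): ALLOW
  req#3 t=1ms (window 0): ALLOW
  req#4 t=1ms (window 0): ALLOW
  req#5 t=1ms (window 0): ALLOW
  req#6 t=2ms (window 0): DENY
  req#7 t=2ms (window 0): DENY
  req#8 t=3ms (window 0): DENY
  req#9 t=3ms (window 0): DENY
  req#10 t=3ms (window 0): DENY
  req#11 t=4ms (window 1): ALLOW
  req#12 t=4ms (window 1): ALLOW
  req#13 t=4ms (window 1): ALLOW
  req#14 t=5ms (window 1): ALLOW
  req#15 t=5ms (window 1): ALLOW
  req#16 t=6ms (window 1): DENY
  req#17 t=6ms (window 1): DENY
  req#18 t=6ms (window 1): DENY
  req#19 t=7ms (window 1): DENY
  req#20 t=7ms (window 1): DENY

Allowed counts by window: 5 5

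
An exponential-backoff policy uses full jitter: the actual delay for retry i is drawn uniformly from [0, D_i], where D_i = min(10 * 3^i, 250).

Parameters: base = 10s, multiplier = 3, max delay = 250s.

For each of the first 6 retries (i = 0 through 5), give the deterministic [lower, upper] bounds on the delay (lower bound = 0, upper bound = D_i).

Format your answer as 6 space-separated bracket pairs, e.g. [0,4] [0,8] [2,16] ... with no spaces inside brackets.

Answer: [0,10] [0,30] [0,90] [0,250] [0,250] [0,250]

Derivation:
Computing bounds per retry:
  i=0: D_i=min(10*3^0,250)=10, bounds=[0,10]
  i=1: D_i=min(10*3^1,250)=30, bounds=[0,30]
  i=2: D_i=min(10*3^2,250)=90, bounds=[0,90]
  i=3: D_i=min(10*3^3,250)=250, bounds=[0,250]
  i=4: D_i=min(10*3^4,250)=250, bounds=[0,250]
  i=5: D_i=min(10*3^5,250)=250, bounds=[0,250]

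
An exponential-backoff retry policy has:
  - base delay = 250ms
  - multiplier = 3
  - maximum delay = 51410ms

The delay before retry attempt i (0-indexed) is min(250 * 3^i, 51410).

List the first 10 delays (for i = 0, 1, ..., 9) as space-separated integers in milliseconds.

Answer: 250 750 2250 6750 20250 51410 51410 51410 51410 51410

Derivation:
Computing each delay:
  i=0: min(250*3^0, 51410) = 250
  i=1: min(250*3^1, 51410) = 750
  i=2: min(250*3^2, 51410) = 2250
  i=3: min(250*3^3, 51410) = 6750
  i=4: min(250*3^4, 51410) = 20250
  i=5: min(250*3^5, 51410) = 51410
  i=6: min(250*3^6, 51410) = 51410
  i=7: min(250*3^7, 51410) = 51410
  i=8: min(250*3^8, 51410) = 51410
  i=9: min(250*3^9, 51410) = 51410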